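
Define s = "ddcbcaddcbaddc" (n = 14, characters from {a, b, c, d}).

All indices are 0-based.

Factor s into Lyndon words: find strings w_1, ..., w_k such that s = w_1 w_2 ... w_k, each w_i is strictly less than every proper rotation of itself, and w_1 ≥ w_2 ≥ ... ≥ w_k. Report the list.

["d", "d", "c", "bc", "addcb", "addc"]

emit factor 1: 'd' (i=0, period=1)
emit factor 2: 'd' (i=1, period=1)
emit factor 3: 'c' (i=2, period=1)
emit factor 4: 'bc' (i=3, period=2)
emit factor 5: 'addcb' (i=5, period=5)
emit factor 6: 'addc' (i=10, period=4)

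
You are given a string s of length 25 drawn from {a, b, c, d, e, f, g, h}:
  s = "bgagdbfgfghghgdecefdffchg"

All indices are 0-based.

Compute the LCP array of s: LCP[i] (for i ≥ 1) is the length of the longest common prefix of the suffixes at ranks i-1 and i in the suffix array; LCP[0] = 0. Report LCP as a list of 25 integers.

rank→(start, suffix):
  0 → (2, 'agdbfgfghghgdecefdffchg')
  1 → (5, 'bfgfghghgdecefdffchg')
  2 → (0, 'bgagdbfgfghghgdecefdffchg')
  3 → (16, 'cefdffchg')
  4 → (22, 'chg')
  5 → (4, 'dbfgfghghgdecefdffchg')
  6 → (14, 'decefdffchg')
  7 → (19, 'dffchg')
  8 → (15, 'ecefdffchg')
  9 → (17, 'efdffchg')
  10 → (21, 'fchg')
  11 → (18, 'fdffchg')
  12 → (20, 'ffchg')
  13 → (6, 'fgfghghgdecefdffchg')
  14 → (8, 'fghghgdecefdffchg')
  15 → (24, 'g')
  16 → (1, 'gagdbfgfghghgdecefdffchg')
  17 → (3, 'gdbfgfghghgdecefdffchg')
  18 → (13, 'gdecefdffchg')
  19 → (7, 'gfghghgdecefdffchg')
  20 → (11, 'ghgdecefdffchg')
  21 → (9, 'ghghgdecefdffchg')
  22 → (23, 'hg')
  23 → (12, 'hgdecefdffchg')
  24 → (10, 'hghgdecefdffchg')

SA = [2, 5, 0, 16, 22, 4, 14, 19, 15, 17, 21, 18, 20, 6, 8, 24, 1, 3, 13, 7, 11, 9, 23, 12, 10]
rank  pair      lcp
   1  s[2:],s[5:]  0  ''
   2  s[5:],s[0:]  1  'b'
   3  s[0:],s[16:]  0  ''
   4  s[16:],s[22:]  1  'c'
   5  s[22:],s[4:]  0  ''
   6  s[4:],s[14:]  1  'd'
   7  s[14:],s[19:]  1  'd'
   8  s[19:],s[15:]  0  ''
   9  s[15:],s[17:]  1  'e'
  10  s[17:],s[21:]  0  ''
  11  s[21:],s[18:]  1  'f'
  12  s[18:],s[20:]  1  'f'
  13  s[20:],s[6:]  1  'f'
  14  s[6:],s[8:]  2  'fg'
  15  s[8:],s[24:]  0  ''
  16  s[24:],s[1:]  1  'g'
  17  s[1:],s[3:]  1  'g'
  18  s[3:],s[13:]  2  'gd'
  19  s[13:],s[7:]  1  'g'
  20  s[7:],s[11:]  1  'g'
  21  s[11:],s[9:]  3  'ghg'
  22  s[9:],s[23:]  0  ''
  23  s[23:],s[12:]  2  'hg'
  24  s[12:],s[10:]  2  'hg'

[0, 0, 1, 0, 1, 0, 1, 1, 0, 1, 0, 1, 1, 1, 2, 0, 1, 1, 2, 1, 1, 3, 0, 2, 2]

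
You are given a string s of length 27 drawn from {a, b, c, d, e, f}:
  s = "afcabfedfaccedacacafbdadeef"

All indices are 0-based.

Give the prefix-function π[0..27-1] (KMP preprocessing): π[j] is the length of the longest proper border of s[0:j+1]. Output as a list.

[0, 0, 0, 1, 0, 0, 0, 0, 0, 1, 0, 0, 0, 0, 1, 0, 1, 0, 1, 2, 0, 0, 1, 0, 0, 0, 0]

π[0] = 0
j=1 s[j]='f': π[1]=0 (border '')
j=2 s[j]='c': π[2]=0 (border '')
j=3 s[j]='a': π[3]=1 (border 'a')
j=4 s[j]='b': k: 1→0; π[4]=0 (border '')
j=5 s[j]='f': π[5]=0 (border '')
j=6 s[j]='e': π[6]=0 (border '')
j=7 s[j]='d': π[7]=0 (border '')
j=8 s[j]='f': π[8]=0 (border '')
j=9 s[j]='a': π[9]=1 (border 'a')
j=10 s[j]='c': k: 1→0; π[10]=0 (border '')
j=11 s[j]='c': π[11]=0 (border '')
j=12 s[j]='e': π[12]=0 (border '')
j=13 s[j]='d': π[13]=0 (border '')
j=14 s[j]='a': π[14]=1 (border 'a')
j=15 s[j]='c': k: 1→0; π[15]=0 (border '')
j=16 s[j]='a': π[16]=1 (border 'a')
j=17 s[j]='c': k: 1→0; π[17]=0 (border '')
j=18 s[j]='a': π[18]=1 (border 'a')
j=19 s[j]='f': π[19]=2 (border 'af')
j=20 s[j]='b': k: 2→0; π[20]=0 (border '')
j=21 s[j]='d': π[21]=0 (border '')
j=22 s[j]='a': π[22]=1 (border 'a')
j=23 s[j]='d': k: 1→0; π[23]=0 (border '')
j=24 s[j]='e': π[24]=0 (border '')
j=25 s[j]='e': π[25]=0 (border '')
j=26 s[j]='f': π[26]=0 (border '')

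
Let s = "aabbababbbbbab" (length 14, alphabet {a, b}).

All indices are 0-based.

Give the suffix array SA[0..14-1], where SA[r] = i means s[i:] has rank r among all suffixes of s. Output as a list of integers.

sorted suffixes:
  #0 SA[0]=0  'aabbababbbbbab'
  #1 SA[1]=12  'ab'
  #2 SA[2]=4  'ababbbbbab'
  #3 SA[3]=1  'abbababbbbbab'
  #4 SA[4]=6  'abbbbbab'
  #5 SA[5]=13  'b'
  #6 SA[6]=11  'bab'
  #7 SA[7]=3  'bababbbbbab'
  #8 SA[8]=5  'babbbbbab'
  #9 SA[9]=10  'bbab'
  #10 SA[10]=2  'bbababbbbbab'
  #11 SA[11]=9  'bbbab'
  #12 SA[12]=8  'bbbbab'
  #13 SA[13]=7  'bbbbbab'

[0, 12, 4, 1, 6, 13, 11, 3, 5, 10, 2, 9, 8, 7]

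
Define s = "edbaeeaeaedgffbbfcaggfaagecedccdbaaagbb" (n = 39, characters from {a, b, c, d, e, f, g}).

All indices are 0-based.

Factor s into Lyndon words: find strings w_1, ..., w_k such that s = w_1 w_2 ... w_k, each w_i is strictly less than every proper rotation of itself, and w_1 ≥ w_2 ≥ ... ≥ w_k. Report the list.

emit factor 1: 'e' (i=0, period=1)
emit factor 2: 'd' (i=1, period=1)
emit factor 3: 'b' (i=2, period=1)
emit factor 4: 'aee' (i=3, period=3)
emit factor 5: 'aeaedgffbbfcaggf' (i=6, period=16)
emit factor 6: 'aagecedccdb' (i=22, period=11)
emit factor 7: 'aaagbb' (i=33, period=6)

["e", "d", "b", "aee", "aeaedgffbbfcaggf", "aagecedccdb", "aaagbb"]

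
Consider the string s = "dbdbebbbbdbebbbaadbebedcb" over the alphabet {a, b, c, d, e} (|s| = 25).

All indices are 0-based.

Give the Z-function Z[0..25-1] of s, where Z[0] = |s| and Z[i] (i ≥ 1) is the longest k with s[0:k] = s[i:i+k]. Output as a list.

Z[0]=25
i=1: i≥r, start 0; Z[1]=0
i=2: i≥r, start 0; Z[2]=2 scan→box=[2,4)
i=3: min(r-i=1, Z[1]=0)=0; Z[3]=0
i=4: i≥r, start 0; Z[4]=0
i=5: i≥r, start 0; Z[5]=0
i=6: i≥r, start 0; Z[6]=0
i=7: i≥r, start 0; Z[7]=0
i=8: i≥r, start 0; Z[8]=0
i=9: i≥r, start 0; Z[9]=2 scan→box=[9,11)
i=10: min(r-i=1, Z[1]=0)=0; Z[10]=0
i=11: i≥r, start 0; Z[11]=0
i=12: i≥r, start 0; Z[12]=0
i=13: i≥r, start 0; Z[13]=0
i=14: i≥r, start 0; Z[14]=0
i=15: i≥r, start 0; Z[15]=0
i=16: i≥r, start 0; Z[16]=0
i=17: i≥r, start 0; Z[17]=2 scan→box=[17,19)
i=18: min(r-i=1, Z[1]=0)=0; Z[18]=0
i=19: i≥r, start 0; Z[19]=0
i=20: i≥r, start 0; Z[20]=0
i=21: i≥r, start 0; Z[21]=0
i=22: i≥r, start 0; Z[22]=1 scan→box=[22,23)
i=23: i≥r, start 0; Z[23]=0
i=24: i≥r, start 0; Z[24]=0

[25, 0, 2, 0, 0, 0, 0, 0, 0, 2, 0, 0, 0, 0, 0, 0, 0, 2, 0, 0, 0, 0, 1, 0, 0]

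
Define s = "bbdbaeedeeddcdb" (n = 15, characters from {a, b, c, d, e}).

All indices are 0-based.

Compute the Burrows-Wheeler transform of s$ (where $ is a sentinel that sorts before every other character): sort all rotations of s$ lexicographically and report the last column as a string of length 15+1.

bbdd$bdcbdeeeeda

rank  rotation          last
    0  $bbdbaeedeeddcdb  b
    1  aeedeeddcdb$bbdb  b
    2  b$bbdbaeedeeddcd  d
    3  baeedeeddcdb$bbd  d
    4  bbdbaeedeeddcdb$  $
    5  bdbaeedeeddcdb$b  b
    6  cdb$bbdbaeedeedd  d
    7  db$bbdbaeedeeddc  c
    8  dbaeedeeddcdb$bb  b
    9  dcdb$bbdbaeedeed  d
   10  ddcdb$bbdbaeedee  e
   11  deeddcdb$bbdbaee  e
   12  eddcdb$bbdbaeede  e
   13  edeeddcdb$bbdbae  e
   14  eeddcdb$bbdbaeed  d
   15  eedeeddcdb$bbdba  a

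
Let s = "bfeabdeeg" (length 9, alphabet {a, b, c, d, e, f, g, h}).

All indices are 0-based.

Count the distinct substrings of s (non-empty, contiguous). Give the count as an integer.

rank→(start, suffix):
  0 → (3, 'abdeeg')
  1 → (4, 'bdeeg')
  2 → (0, 'bfeabdeeg')
  3 → (5, 'deeg')
  4 → (2, 'eabdeeg')
  5 → (6, 'eeg')
  6 → (7, 'eg')
  7 → (1, 'feabdeeg')
  8 → (8, 'g')

SA = [3, 4, 0, 5, 2, 6, 7, 1, 8]
i: (SA[i-1],SA[i]) lcp shared
  1: (3,4) 0 ''
  2: (4,0) 1 'b'
  3: (0,5) 0 ''
  4: (5,2) 0 ''
  5: (2,6) 1 'e'
  6: (6,7) 1 'e'
  7: (7,1) 0 ''
  8: (1,8) 0 ''

n(n+1)/2 = 9·10/2 = 45
Σ LCP = 0 + 0 + 1 + 0 + 0 + 1 + 1 + 0 + 0 = 3
distinct = 45 − 3 = 42

42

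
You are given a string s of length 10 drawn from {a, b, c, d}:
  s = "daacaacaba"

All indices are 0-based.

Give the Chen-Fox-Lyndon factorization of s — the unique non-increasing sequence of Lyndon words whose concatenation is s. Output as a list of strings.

["d", "aacaacab", "a"]

emit factor 1: 'd' (i=0, period=1)
emit factor 2: 'aacaacab' (i=1, period=8)
emit factor 3: 'a' (i=9, period=1)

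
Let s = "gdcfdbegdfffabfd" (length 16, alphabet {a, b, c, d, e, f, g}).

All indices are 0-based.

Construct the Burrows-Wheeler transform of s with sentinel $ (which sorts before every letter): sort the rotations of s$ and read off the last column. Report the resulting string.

rank  rotation           last
    0  $gdcfdbegdfffabfd  d
    1  abfd$gdcfdbegdfff  f
    2  begdfffabfd$gdcfd  d
    3  bfd$gdcfdbegdfffa  a
    4  cfdbegdfffabfd$gd  d
    5  d$gdcfdbegdfffabf  f
    6  dbegdfffabfd$gdcf  f
    7  dcfdbegdfffabfd$g  g
    8  dfffabfd$gdcfdbeg  g
    9  egdfffabfd$gdcfdb  b
   10  fabfd$gdcfdbegdff  f
   11  fd$gdcfdbegdfffab  b
   12  fdbegdfffabfd$gdc  c
   13  ffabfd$gdcfdbegdf  f
   14  fffabfd$gdcfdbegd  d
   15  gdcfdbegdfffabfd$  $
   16  gdfffabfd$gdcfdbe  e

dfdadffggbfbcfd$e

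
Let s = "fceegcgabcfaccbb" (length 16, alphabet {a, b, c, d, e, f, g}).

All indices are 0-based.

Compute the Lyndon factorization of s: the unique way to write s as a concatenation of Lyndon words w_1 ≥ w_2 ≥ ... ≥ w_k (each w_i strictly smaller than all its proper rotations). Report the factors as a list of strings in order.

["f", "ceegcg", "abcfaccbb"]

emit factor 1: 'f' (i=0, period=1)
emit factor 2: 'ceegcg' (i=1, period=6)
emit factor 3: 'abcfaccbb' (i=7, period=9)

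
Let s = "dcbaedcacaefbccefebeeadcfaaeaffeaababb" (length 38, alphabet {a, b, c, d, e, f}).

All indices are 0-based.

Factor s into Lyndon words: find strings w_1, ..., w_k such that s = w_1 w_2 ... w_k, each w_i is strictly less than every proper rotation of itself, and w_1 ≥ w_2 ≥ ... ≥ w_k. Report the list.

emit factor 1: 'd' (i=0, period=1)
emit factor 2: 'c' (i=1, period=1)
emit factor 3: 'b' (i=2, period=1)
emit factor 4: 'aedc' (i=3, period=4)
emit factor 5: 'acaefbccefebeeadcf' (i=7, period=18)
emit factor 6: 'aaeaffe' (i=25, period=7)
emit factor 7: 'aababb' (i=32, period=6)

["d", "c", "b", "aedc", "acaefbccefebeeadcf", "aaeaffe", "aababb"]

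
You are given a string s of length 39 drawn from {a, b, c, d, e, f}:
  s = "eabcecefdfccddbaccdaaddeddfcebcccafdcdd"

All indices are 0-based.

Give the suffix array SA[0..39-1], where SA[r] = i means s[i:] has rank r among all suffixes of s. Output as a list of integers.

rank | idx | suffix
   0 |  19 | aaddeddfcebcccafdcdd
   1 |   1 | abcecefdfccddbaccdaaddeddfcebcccafdcdd
   2 |  15 | accdaaddeddfcebcccafdcdd
   3 |  20 | addeddfcebcccafdcdd
   4 |  33 | afdcdd
   5 |  14 | baccdaaddeddfcebcccafdcdd
   6 |  29 | bcccafdcdd
   7 |   2 | bcecefdfccddbaccdaaddeddfcebcccafdcdd
   8 |  32 | cafdcdd
   9 |  31 | ccafdcdd
  10 |  30 | cccafdcdd
  11 |  16 | ccdaaddeddfcebcccafdcdd
  12 |  10 | ccddbaccdaaddeddfcebcccafdcdd
  13 |  17 | cdaaddeddfcebcccafdcdd
  14 |  36 | cdd
  15 |  11 | cddbaccdaaddeddfcebcccafdcdd
  16 |  27 | cebcccafdcdd
  17 |   3 | cecefdfccddbaccdaaddeddfcebcccafdcdd
  18 |   5 | cefdfccddbaccdaaddeddfcebcccafdcdd
  19 |  38 | d
  20 |  18 | daaddeddfcebcccafdcdd
  21 |  13 | dbaccdaaddeddfcebcccafdcdd
  22 |  35 | dcdd
  23 |  37 | dd
  24 |  12 | ddbaccdaaddeddfcebcccafdcdd
  25 |  21 | ddeddfcebcccafdcdd
  26 |  24 | ddfcebcccafdcdd
  27 |  22 | deddfcebcccafdcdd
  28 |   8 | dfccddbaccdaaddeddfcebcccafdcdd
  29 |  25 | dfcebcccafdcdd
  30 |   0 | eabcecefdfccddbaccdaaddeddfcebcccafdcdd
  31 |  28 | ebcccafdcdd
  32 |   4 | ecefdfccddbaccdaaddeddfcebcccafdcdd
  33 |  23 | eddfcebcccafdcdd
  34 |   6 | efdfccddbaccdaaddeddfcebcccafdcdd
  35 |   9 | fccddbaccdaaddeddfcebcccafdcdd
  36 |  26 | fcebcccafdcdd
  37 |  34 | fdcdd
  38 |   7 | fdfccddbaccdaaddeddfcebcccafdcdd

[19, 1, 15, 20, 33, 14, 29, 2, 32, 31, 30, 16, 10, 17, 36, 11, 27, 3, 5, 38, 18, 13, 35, 37, 12, 21, 24, 22, 8, 25, 0, 28, 4, 23, 6, 9, 26, 34, 7]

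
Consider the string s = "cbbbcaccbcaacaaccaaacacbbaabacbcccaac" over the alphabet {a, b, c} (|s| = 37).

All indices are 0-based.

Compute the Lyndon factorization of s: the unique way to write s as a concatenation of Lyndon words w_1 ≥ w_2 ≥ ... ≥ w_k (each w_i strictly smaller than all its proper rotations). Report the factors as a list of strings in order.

emit factor 1: 'c' (i=0, period=1)
emit factor 2: 'bbbc' (i=1, period=4)
emit factor 3: 'accbc' (i=5, period=5)
emit factor 4: 'aacaacc' (i=10, period=7)
emit factor 5: 'aaacacbbaabacbcccaac' (i=17, period=20)

["c", "bbbc", "accbc", "aacaacc", "aaacacbbaabacbcccaac"]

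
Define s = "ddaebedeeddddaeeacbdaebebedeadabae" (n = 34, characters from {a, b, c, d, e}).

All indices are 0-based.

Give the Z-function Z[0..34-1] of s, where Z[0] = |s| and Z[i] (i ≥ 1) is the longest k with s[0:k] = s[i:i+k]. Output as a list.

Z[0]=34
i=1: i≥r, start 0; Z[1]=1 extend→box=[1,2)
i=2: i≥r, start 0; Z[2]=0
i=3: i≥r, start 0; Z[3]=0
i=4: i≥r, start 0; Z[4]=0
i=5: i≥r, start 0; Z[5]=0
i=6: i≥r, start 0; Z[6]=1 extend→box=[6,7)
i=7: i≥r, start 0; Z[7]=0
i=8: i≥r, start 0; Z[8]=0
i=9: i≥r, start 0; Z[9]=2 extend→box=[9,11)
i=10: min(r-i=1, Z[1]=1)=1; Z[10]=2 extend→box=[10,12)
i=11: min(r-i=1, Z[1]=1)=1; Z[11]=4 extend→box=[11,15)
i=12: min(r-i=3, Z[1]=1)=1; Z[12]=1
i=13: min(r-i=2, Z[2]=0)=0; Z[13]=0
i=14: min(r-i=1, Z[3]=0)=0; Z[14]=0
i=15: i≥r, start 0; Z[15]=0
i=16: i≥r, start 0; Z[16]=0
i=17: i≥r, start 0; Z[17]=0
i=18: i≥r, start 0; Z[18]=0
i=19: i≥r, start 0; Z[19]=1 extend→box=[19,20)
i=20: i≥r, start 0; Z[20]=0
i=21: i≥r, start 0; Z[21]=0
i=22: i≥r, start 0; Z[22]=0
i=23: i≥r, start 0; Z[23]=0
i=24: i≥r, start 0; Z[24]=0
i=25: i≥r, start 0; Z[25]=0
i=26: i≥r, start 0; Z[26]=1 extend→box=[26,27)
i=27: i≥r, start 0; Z[27]=0
i=28: i≥r, start 0; Z[28]=0
i=29: i≥r, start 0; Z[29]=1 extend→box=[29,30)
i=30: i≥r, start 0; Z[30]=0
i=31: i≥r, start 0; Z[31]=0
i=32: i≥r, start 0; Z[32]=0
i=33: i≥r, start 0; Z[33]=0

[34, 1, 0, 0, 0, 0, 1, 0, 0, 2, 2, 4, 1, 0, 0, 0, 0, 0, 0, 1, 0, 0, 0, 0, 0, 0, 1, 0, 0, 1, 0, 0, 0, 0]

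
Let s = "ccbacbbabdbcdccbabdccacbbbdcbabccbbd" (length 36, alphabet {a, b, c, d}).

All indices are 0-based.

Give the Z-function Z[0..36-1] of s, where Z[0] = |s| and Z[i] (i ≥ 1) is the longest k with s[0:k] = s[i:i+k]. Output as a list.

Z[0]=36
i=1: outside box; Z[1]=1 extend→box=[1,2)
i=2: outside box; Z[2]=0
i=3: outside box; Z[3]=0
i=4: outside box; Z[4]=1 extend→box=[4,5)
i=5: outside box; Z[5]=0
i=6: outside box; Z[6]=0
i=7: outside box; Z[7]=0
i=8: outside box; Z[8]=0
i=9: outside box; Z[9]=0
i=10: outside box; Z[10]=0
i=11: outside box; Z[11]=1 extend→box=[11,12)
i=12: outside box; Z[12]=0
i=13: outside box; Z[13]=4 extend→box=[13,17)
i=14: min(r-i=3, Z[1]=1)=1; Z[14]=1
i=15: min(r-i=2, Z[2]=0)=0; Z[15]=0
i=16: min(r-i=1, Z[3]=0)=0; Z[16]=0
i=17: outside box; Z[17]=0
i=18: outside box; Z[18]=0
i=19: outside box; Z[19]=2 extend→box=[19,21)
i=20: min(r-i=1, Z[1]=1)=1; Z[20]=1
i=21: outside box; Z[21]=0
i=22: outside box; Z[22]=1 extend→box=[22,23)
i=23: outside box; Z[23]=0
i=24: outside box; Z[24]=0
i=25: outside box; Z[25]=0
i=26: outside box; Z[26]=0
i=27: outside box; Z[27]=1 extend→box=[27,28)
i=28: outside box; Z[28]=0
i=29: outside box; Z[29]=0
i=30: outside box; Z[30]=0
i=31: outside box; Z[31]=3 extend→box=[31,34)
i=32: min(r-i=2, Z[1]=1)=1; Z[32]=1
i=33: min(r-i=1, Z[2]=0)=0; Z[33]=0
i=34: outside box; Z[34]=0
i=35: outside box; Z[35]=0

[36, 1, 0, 0, 1, 0, 0, 0, 0, 0, 0, 1, 0, 4, 1, 0, 0, 0, 0, 2, 1, 0, 1, 0, 0, 0, 0, 1, 0, 0, 0, 3, 1, 0, 0, 0]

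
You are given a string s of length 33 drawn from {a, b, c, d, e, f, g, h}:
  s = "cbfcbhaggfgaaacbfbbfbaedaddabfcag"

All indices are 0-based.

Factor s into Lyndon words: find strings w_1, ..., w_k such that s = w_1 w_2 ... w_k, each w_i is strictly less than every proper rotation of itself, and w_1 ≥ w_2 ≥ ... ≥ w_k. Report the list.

emit factor 1: 'c' (i=0, period=1)
emit factor 2: 'bfcbh' (i=1, period=5)
emit factor 3: 'aggfg' (i=6, period=5)
emit factor 4: 'aaacbfbbfbaedaddabfcag' (i=11, period=22)

["c", "bfcbh", "aggfg", "aaacbfbbfbaedaddabfcag"]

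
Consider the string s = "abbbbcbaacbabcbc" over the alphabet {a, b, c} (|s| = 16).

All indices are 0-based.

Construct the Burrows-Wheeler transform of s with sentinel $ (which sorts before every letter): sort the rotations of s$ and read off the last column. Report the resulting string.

cb$baccabbcbabbab

rank  rotation           last
    0  $abbbbcbaacbabcbc  c
    1  aacbabcbc$abbbbcb  b
    2  abbbbcbaacbabcbc$  $
    3  abcbc$abbbbcbaacb  b
    4  acbabcbc$abbbbcba  a
    5  baacbabcbc$abbbbc  c
    6  babcbc$abbbbcbaac  c
    7  bbbbcbaacbabcbc$a  a
    8  bbbcbaacbabcbc$ab  b
    9  bbcbaacbabcbc$abb  b
   10  bc$abbbbcbaacbabc  c
   11  bcbaacbabcbc$abbb  b
   12  bcbc$abbbbcbaacba  a
   13  c$abbbbcbaacbabcb  b
   14  cbaacbabcbc$abbbb  b
   15  cbabcbc$abbbbcbaa  a
   16  cbc$abbbbcbaacbab  b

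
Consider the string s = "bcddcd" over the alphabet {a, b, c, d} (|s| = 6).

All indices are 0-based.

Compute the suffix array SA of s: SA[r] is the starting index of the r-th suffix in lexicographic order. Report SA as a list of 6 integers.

rank→(start, suffix):
  0 → (0, 'bcddcd')
  1 → (4, 'cd')
  2 → (1, 'cddcd')
  3 → (5, 'd')
  4 → (3, 'dcd')
  5 → (2, 'ddcd')

[0, 4, 1, 5, 3, 2]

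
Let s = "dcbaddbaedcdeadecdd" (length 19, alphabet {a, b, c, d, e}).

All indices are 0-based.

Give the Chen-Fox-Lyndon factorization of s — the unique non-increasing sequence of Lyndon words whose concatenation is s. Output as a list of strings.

["d", "c", "b", "addbaedcdeadecdd"]

emit factor 1: 'd' (i=0, period=1)
emit factor 2: 'c' (i=1, period=1)
emit factor 3: 'b' (i=2, period=1)
emit factor 4: 'addbaedcdeadecdd' (i=3, period=16)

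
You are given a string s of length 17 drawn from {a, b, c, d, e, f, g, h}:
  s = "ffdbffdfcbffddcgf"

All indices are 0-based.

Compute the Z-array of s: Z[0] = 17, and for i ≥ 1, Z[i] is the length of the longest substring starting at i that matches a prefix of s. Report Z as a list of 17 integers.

Z[0]=17
i=1: fresh scan; Z[1]=1 scan→box=[1,2)
i=2: fresh scan; Z[2]=0
i=3: fresh scan; Z[3]=0
i=4: fresh scan; Z[4]=3 scan→box=[4,7)
i=5: min(r-i=2, Z[1]=1)=1; Z[5]=1
i=6: min(r-i=1, Z[2]=0)=0; Z[6]=0
i=7: fresh scan; Z[7]=1 scan→box=[7,8)
i=8: fresh scan; Z[8]=0
i=9: fresh scan; Z[9]=0
i=10: fresh scan; Z[10]=3 scan→box=[10,13)
i=11: min(r-i=2, Z[1]=1)=1; Z[11]=1
i=12: min(r-i=1, Z[2]=0)=0; Z[12]=0
i=13: fresh scan; Z[13]=0
i=14: fresh scan; Z[14]=0
i=15: fresh scan; Z[15]=0
i=16: fresh scan; Z[16]=1 scan→box=[16,17)

[17, 1, 0, 0, 3, 1, 0, 1, 0, 0, 3, 1, 0, 0, 0, 0, 1]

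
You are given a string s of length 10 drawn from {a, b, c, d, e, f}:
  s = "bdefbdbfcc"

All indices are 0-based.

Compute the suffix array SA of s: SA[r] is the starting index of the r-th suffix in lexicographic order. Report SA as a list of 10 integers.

[4, 0, 6, 9, 8, 5, 1, 2, 3, 7]

rank→(start, suffix):
  0 → (4, 'bdbfcc')
  1 → (0, 'bdefbdbfcc')
  2 → (6, 'bfcc')
  3 → (9, 'c')
  4 → (8, 'cc')
  5 → (5, 'dbfcc')
  6 → (1, 'defbdbfcc')
  7 → (2, 'efbdbfcc')
  8 → (3, 'fbdbfcc')
  9 → (7, 'fcc')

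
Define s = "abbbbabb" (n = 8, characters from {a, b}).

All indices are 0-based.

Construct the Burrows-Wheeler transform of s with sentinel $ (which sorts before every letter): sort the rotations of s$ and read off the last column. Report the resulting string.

bb$bbabba

rank  rotation   last
    0  $abbbbabb  b
    1  abb$abbbb  b
    2  abbbbabb$  $
    3  b$abbbbab  b
    4  babb$abbb  b
    5  bb$abbbba  a
    6  bbabb$abb  b
    7  bbbabb$ab  b
    8  bbbbabb$a  a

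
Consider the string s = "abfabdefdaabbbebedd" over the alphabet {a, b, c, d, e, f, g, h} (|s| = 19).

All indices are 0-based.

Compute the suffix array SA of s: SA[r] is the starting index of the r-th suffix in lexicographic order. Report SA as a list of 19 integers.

rank→(start, suffix):
  0 → (9, 'aabbbebedd')
  1 → (10, 'abbbebedd')
  2 → (3, 'abdefdaabbbebedd')
  3 → (0, 'abfabdefdaabbbebedd')
  4 → (11, 'bbbebedd')
  5 → (12, 'bbebedd')
  6 → (4, 'bdefdaabbbebedd')
  7 → (13, 'bebedd')
  8 → (15, 'bedd')
  9 → (1, 'bfabdefdaabbbebedd')
  10 → (18, 'd')
  11 → (8, 'daabbbebedd')
  12 → (17, 'dd')
  13 → (5, 'defdaabbbebedd')
  14 → (14, 'ebedd')
  15 → (16, 'edd')
  16 → (6, 'efdaabbbebedd')
  17 → (2, 'fabdefdaabbbebedd')
  18 → (7, 'fdaabbbebedd')

[9, 10, 3, 0, 11, 12, 4, 13, 15, 1, 18, 8, 17, 5, 14, 16, 6, 2, 7]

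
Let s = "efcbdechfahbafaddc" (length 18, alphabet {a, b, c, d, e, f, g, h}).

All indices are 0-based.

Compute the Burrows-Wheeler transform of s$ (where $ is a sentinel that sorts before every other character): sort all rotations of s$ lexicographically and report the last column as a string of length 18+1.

cfbfhcdfedabd$aheac

rank  rotation             last
    0  $efcbdechfahbafaddc  c
    1  addc$efcbdechfahbaf  f
    2  afaddc$efcbdechfahb  b
    3  ahbafaddc$efcbdechf  f
    4  bafaddc$efcbdechfah  h
    5  bdechfahbafaddc$efc  c
    6  c$efcbdechfahbafadd  d
    7  cbdechfahbafaddc$ef  f
    8  chfahbafaddc$efcbde  e
    9  dc$efcbdechfahbafad  d
   10  ddc$efcbdechfahbafa  a
   11  dechfahbafaddc$efcb  b
   12  echfahbafaddc$efcbd  d
   13  efcbdechfahbafaddc$  $
   14  faddc$efcbdechfahba  a
   15  fahbafaddc$efcbdech  h
   16  fcbdechfahbafaddc$e  e
   17  hbafaddc$efcbdechfa  a
   18  hfahbafaddc$efcbdec  c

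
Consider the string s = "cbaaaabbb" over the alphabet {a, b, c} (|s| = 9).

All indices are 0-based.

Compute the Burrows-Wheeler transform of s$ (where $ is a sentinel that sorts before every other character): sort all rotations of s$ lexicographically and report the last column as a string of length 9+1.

bbaaabcba$

rank  rotation    last
    0  $cbaaaabbb  b
    1  aaaabbb$cb  b
    2  aaabbb$cba  a
    3  aabbb$cbaa  a
    4  abbb$cbaaa  a
    5  b$cbaaaabb  b
    6  baaaabbb$c  c
    7  bb$cbaaaab  b
    8  bbb$cbaaaa  a
    9  cbaaaabbb$  $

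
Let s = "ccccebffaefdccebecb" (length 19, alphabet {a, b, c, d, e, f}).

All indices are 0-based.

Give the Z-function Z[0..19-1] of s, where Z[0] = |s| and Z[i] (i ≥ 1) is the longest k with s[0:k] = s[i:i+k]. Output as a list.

Z[0]=19
i=1: i≥r, start 0; Z[1]=3 scan→box=[1,4)
i=2: min(r-i=2, Z[1]=3)=2; Z[2]=2
i=3: min(r-i=1, Z[2]=2)=1; Z[3]=1
i=4: i≥r, start 0; Z[4]=0
i=5: i≥r, start 0; Z[5]=0
i=6: i≥r, start 0; Z[6]=0
i=7: i≥r, start 0; Z[7]=0
i=8: i≥r, start 0; Z[8]=0
i=9: i≥r, start 0; Z[9]=0
i=10: i≥r, start 0; Z[10]=0
i=11: i≥r, start 0; Z[11]=0
i=12: i≥r, start 0; Z[12]=2 scan→box=[12,14)
i=13: min(r-i=1, Z[1]=3)=1; Z[13]=1
i=14: i≥r, start 0; Z[14]=0
i=15: i≥r, start 0; Z[15]=0
i=16: i≥r, start 0; Z[16]=0
i=17: i≥r, start 0; Z[17]=1 scan→box=[17,18)
i=18: i≥r, start 0; Z[18]=0

[19, 3, 2, 1, 0, 0, 0, 0, 0, 0, 0, 0, 2, 1, 0, 0, 0, 1, 0]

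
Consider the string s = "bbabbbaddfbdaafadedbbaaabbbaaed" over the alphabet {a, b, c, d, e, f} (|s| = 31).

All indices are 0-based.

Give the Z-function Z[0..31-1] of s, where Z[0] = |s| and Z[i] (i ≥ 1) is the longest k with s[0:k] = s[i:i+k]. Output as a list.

Z[0]=31
i=1: i≥r, start 0; Z[1]=1 grow→box=[1,2)
i=2: i≥r, start 0; Z[2]=0
i=3: i≥r, start 0; Z[3]=2 grow→box=[3,5)
i=4: min(r-i=1, Z[1]=1)=1; Z[4]=3 grow→box=[4,7)
i=5: min(r-i=2, Z[1]=1)=1; Z[5]=1
i=6: min(r-i=1, Z[2]=0)=0; Z[6]=0
i=7: i≥r, start 0; Z[7]=0
i=8: i≥r, start 0; Z[8]=0
i=9: i≥r, start 0; Z[9]=0
i=10: i≥r, start 0; Z[10]=1 grow→box=[10,11)
i=11: i≥r, start 0; Z[11]=0
i=12: i≥r, start 0; Z[12]=0
i=13: i≥r, start 0; Z[13]=0
i=14: i≥r, start 0; Z[14]=0
i=15: i≥r, start 0; Z[15]=0
i=16: i≥r, start 0; Z[16]=0
i=17: i≥r, start 0; Z[17]=0
i=18: i≥r, start 0; Z[18]=0
i=19: i≥r, start 0; Z[19]=3 grow→box=[19,22)
i=20: min(r-i=2, Z[1]=1)=1; Z[20]=1
i=21: min(r-i=1, Z[2]=0)=0; Z[21]=0
i=22: i≥r, start 0; Z[22]=0
i=23: i≥r, start 0; Z[23]=0
i=24: i≥r, start 0; Z[24]=2 grow→box=[24,26)
i=25: min(r-i=1, Z[1]=1)=1; Z[25]=3 grow→box=[25,28)
i=26: min(r-i=2, Z[1]=1)=1; Z[26]=1
i=27: min(r-i=1, Z[2]=0)=0; Z[27]=0
i=28: i≥r, start 0; Z[28]=0
i=29: i≥r, start 0; Z[29]=0
i=30: i≥r, start 0; Z[30]=0

[31, 1, 0, 2, 3, 1, 0, 0, 0, 0, 1, 0, 0, 0, 0, 0, 0, 0, 0, 3, 1, 0, 0, 0, 2, 3, 1, 0, 0, 0, 0]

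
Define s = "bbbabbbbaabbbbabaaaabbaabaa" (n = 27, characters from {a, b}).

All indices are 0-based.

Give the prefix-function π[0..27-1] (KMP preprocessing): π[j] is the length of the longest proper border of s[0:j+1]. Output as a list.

π[0] = 0
j=1 s[j]='b': π[1]=1 (border 'b')
j=2 s[j]='b': π[2]=2 (border 'bb')
j=3 s[j]='a': k: 2→1→0; π[3]=0 (border '')
j=4 s[j]='b': π[4]=1 (border 'b')
j=5 s[j]='b': π[5]=2 (border 'bb')
j=6 s[j]='b': π[6]=3 (border 'bbb')
j=7 s[j]='b': k: 3→2; π[7]=3 (border 'bbb')
j=8 s[j]='a': π[8]=4 (border 'bbba')
j=9 s[j]='a': k: 4→0; π[9]=0 (border '')
j=10 s[j]='b': π[10]=1 (border 'b')
j=11 s[j]='b': π[11]=2 (border 'bb')
j=12 s[j]='b': π[12]=3 (border 'bbb')
j=13 s[j]='b': k: 3→2; π[13]=3 (border 'bbb')
j=14 s[j]='a': π[14]=4 (border 'bbba')
j=15 s[j]='b': π[15]=5 (border 'bbbab')
j=16 s[j]='a': k: 5→1→0; π[16]=0 (border '')
j=17 s[j]='a': π[17]=0 (border '')
j=18 s[j]='a': π[18]=0 (border '')
j=19 s[j]='a': π[19]=0 (border '')
j=20 s[j]='b': π[20]=1 (border 'b')
j=21 s[j]='b': π[21]=2 (border 'bb')
j=22 s[j]='a': k: 2→1→0; π[22]=0 (border '')
j=23 s[j]='a': π[23]=0 (border '')
j=24 s[j]='b': π[24]=1 (border 'b')
j=25 s[j]='a': k: 1→0; π[25]=0 (border '')
j=26 s[j]='a': π[26]=0 (border '')

[0, 1, 2, 0, 1, 2, 3, 3, 4, 0, 1, 2, 3, 3, 4, 5, 0, 0, 0, 0, 1, 2, 0, 0, 1, 0, 0]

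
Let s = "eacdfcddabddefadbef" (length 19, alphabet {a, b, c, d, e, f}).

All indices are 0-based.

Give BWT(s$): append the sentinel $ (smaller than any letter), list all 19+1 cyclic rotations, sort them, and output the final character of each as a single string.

rank  rotation              last
    0  $eacdfcddabddefadbef  f
    1  abddefadbef$eacdfcdd  d
    2  acdfcddabddefadbef$e  e
    3  adbef$eacdfcddabddef  f
    4  bddefadbef$eacdfcdda  a
    5  bef$eacdfcddabddefad  d
    6  cddabddefadbef$eacdf  f
    7  cdfcddabddefadbef$ea  a
    8  dabddefadbef$eacdfcd  d
    9  dbef$eacdfcddabddefa  a
   10  ddabddefadbef$eacdfc  c
   11  ddefadbef$eacdfcddab  b
   12  defadbef$eacdfcddabd  d
   13  dfcddabddefadbef$eac  c
   14  eacdfcddabddefadbef$  $
   15  ef$eacdfcddabddefadb  b
   16  efadbef$eacdfcddabdd  d
   17  f$eacdfcddabddefadbe  e
   18  fadbef$eacdfcddabdde  e
   19  fcddabddefadbef$eacd  d

fdefadfadacbdc$bdeed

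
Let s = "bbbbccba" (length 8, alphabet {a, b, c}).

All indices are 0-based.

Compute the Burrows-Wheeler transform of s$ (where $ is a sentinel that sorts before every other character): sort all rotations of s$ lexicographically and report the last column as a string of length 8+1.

rank  rotation   last
    0  $bbbbccba  a
    1  a$bbbbccb  b
    2  ba$bbbbcc  c
    3  bbbbccba$  $
    4  bbbccba$b  b
    5  bbccba$bb  b
    6  bccba$bbb  b
    7  cba$bbbbc  c
    8  ccba$bbbb  b

abc$bbbcb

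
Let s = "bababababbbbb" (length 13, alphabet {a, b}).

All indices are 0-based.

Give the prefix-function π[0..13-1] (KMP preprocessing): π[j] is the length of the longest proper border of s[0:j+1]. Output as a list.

π[0] = 0
j=1 s[j]='a': π[1]=0 (border '')
j=2 s[j]='b': π[2]=1 (border 'b')
j=3 s[j]='a': π[3]=2 (border 'ba')
j=4 s[j]='b': π[4]=3 (border 'bab')
j=5 s[j]='a': π[5]=4 (border 'baba')
j=6 s[j]='b': π[6]=5 (border 'babab')
j=7 s[j]='a': π[7]=6 (border 'bababa')
j=8 s[j]='b': π[8]=7 (border 'bababab')
j=9 s[j]='b': k: 7→5→3→1→0; π[9]=1 (border 'b')
j=10 s[j]='b': k: 1→0; π[10]=1 (border 'b')
j=11 s[j]='b': k: 1→0; π[11]=1 (border 'b')
j=12 s[j]='b': k: 1→0; π[12]=1 (border 'b')

[0, 0, 1, 2, 3, 4, 5, 6, 7, 1, 1, 1, 1]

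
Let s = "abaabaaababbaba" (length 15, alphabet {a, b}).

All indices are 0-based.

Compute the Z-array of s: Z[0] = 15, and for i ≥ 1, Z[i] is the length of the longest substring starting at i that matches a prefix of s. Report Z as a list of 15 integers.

Z[0]=15
i=1: i≥r, start 0; Z[1]=0
i=2: i≥r, start 0; Z[2]=1 grow→box=[2,3)
i=3: i≥r, start 0; Z[3]=4 grow→box=[3,7)
i=4: min(r-i=3, Z[1]=0)=0; Z[4]=0
i=5: min(r-i=2, Z[2]=1)=1; Z[5]=1
i=6: min(r-i=1, Z[3]=4)=1; Z[6]=1
i=7: i≥r, start 0; Z[7]=3 grow→box=[7,10)
i=8: min(r-i=2, Z[1]=0)=0; Z[8]=0
i=9: min(r-i=1, Z[2]=1)=1; Z[9]=2 grow→box=[9,11)
i=10: min(r-i=1, Z[1]=0)=0; Z[10]=0
i=11: i≥r, start 0; Z[11]=0
i=12: i≥r, start 0; Z[12]=3 grow→box=[12,15)
i=13: min(r-i=2, Z[1]=0)=0; Z[13]=0
i=14: min(r-i=1, Z[2]=1)=1; Z[14]=1

[15, 0, 1, 4, 0, 1, 1, 3, 0, 2, 0, 0, 3, 0, 1]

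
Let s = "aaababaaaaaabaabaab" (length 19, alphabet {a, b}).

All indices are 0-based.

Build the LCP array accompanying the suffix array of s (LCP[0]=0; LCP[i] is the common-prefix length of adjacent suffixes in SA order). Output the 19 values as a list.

[0, 5, 4, 3, 5, 2, 3, 6, 4, 1, 2, 4, 5, 3, 0, 1, 3, 4, 2]

rank→(start, suffix):
  0 → (6, 'aaaaaabaabaab')
  1 → (7, 'aaaaabaabaab')
  2 → (8, 'aaaabaabaab')
  3 → (9, 'aaabaabaab')
  4 → (0, 'aaababaaaaaabaabaab')
  5 → (16, 'aab')
  6 → (13, 'aabaab')
  7 → (10, 'aabaabaab')
  8 → (1, 'aababaaaaaabaabaab')
  9 → (17, 'ab')
  10 → (4, 'abaaaaaabaabaab')
  11 → (14, 'abaab')
  12 → (11, 'abaabaab')
  13 → (2, 'ababaaaaaabaabaab')
  14 → (18, 'b')
  15 → (5, 'baaaaaabaabaab')
  16 → (15, 'baab')
  17 → (12, 'baabaab')
  18 → (3, 'babaaaaaabaabaab')

SA = [6, 7, 8, 9, 0, 16, 13, 10, 1, 17, 4, 14, 11, 2, 18, 5, 15, 12, 3]
[i] adj suffixes → lcp
  [1] 6/7 → 5 ('aaaaa')
  [2] 7/8 → 4 ('aaaa')
  [3] 8/9 → 3 ('aaa')
  [4] 9/0 → 5 ('aaaba')
  [5] 0/16 → 2 ('aa')
  [6] 16/13 → 3 ('aab')
  [7] 13/10 → 6 ('aabaab')
  [8] 10/1 → 4 ('aaba')
  [9] 1/17 → 1 ('a')
  [10] 17/4 → 2 ('ab')
  [11] 4/14 → 4 ('abaa')
  [12] 14/11 → 5 ('abaab')
  [13] 11/2 → 3 ('aba')
  [14] 2/18 → 0 ('')
  [15] 18/5 → 1 ('b')
  [16] 5/15 → 3 ('baa')
  [17] 15/12 → 4 ('baab')
  [18] 12/3 → 2 ('ba')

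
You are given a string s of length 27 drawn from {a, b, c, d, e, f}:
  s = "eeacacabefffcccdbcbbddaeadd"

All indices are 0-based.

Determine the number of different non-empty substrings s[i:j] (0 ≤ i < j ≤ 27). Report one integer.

350

rank | idx | suffix
   0 |   6 | abefffcccdbcbbddaeadd
   1 |   4 | acabefffcccdbcbbddaeadd
   2 |   2 | acacabefffcccdbcbbddaeadd
   3 |  24 | add
   4 |  22 | aeadd
   5 |  18 | bbddaeadd
   6 |  16 | bcbbddaeadd
   7 |  19 | bddaeadd
   8 |   7 | befffcccdbcbbddaeadd
   9 |   5 | cabefffcccdbcbbddaeadd
  10 |   3 | cacabefffcccdbcbbddaeadd
  11 |  17 | cbbddaeadd
  12 |  12 | cccdbcbbddaeadd
  13 |  13 | ccdbcbbddaeadd
  14 |  14 | cdbcbbddaeadd
  15 |  26 | d
  16 |  21 | daeadd
  17 |  15 | dbcbbddaeadd
  18 |  25 | dd
  19 |  20 | ddaeadd
  20 |   1 | eacacabefffcccdbcbbddaeadd
  21 |  23 | eadd
  22 |   0 | eeacacabefffcccdbcbbddaeadd
  23 |   8 | efffcccdbcbbddaeadd
  24 |  11 | fcccdbcbbddaeadd
  25 |  10 | ffcccdbcbbddaeadd
  26 |   9 | fffcccdbcbbddaeadd

SA = [6, 4, 2, 24, 22, 18, 16, 19, 7, 5, 3, 17, 12, 13, 14, 26, 21, 15, 25, 20, 1, 23, 0, 8, 11, 10, 9]
rank  pair      lcp
   1  s[6:],s[4:]  1  'a'
   2  s[4:],s[2:]  3  'aca'
   3  s[2:],s[24:]  1  'a'
   4  s[24:],s[22:]  1  'a'
   5  s[22:],s[18:]  0  ''
   6  s[18:],s[16:]  1  'b'
   7  s[16:],s[19:]  1  'b'
   8  s[19:],s[7:]  1  'b'
   9  s[7:],s[5:]  0  ''
  10  s[5:],s[3:]  2  'ca'
  11  s[3:],s[17:]  1  'c'
  12  s[17:],s[12:]  1  'c'
  13  s[12:],s[13:]  2  'cc'
  14  s[13:],s[14:]  1  'c'
  15  s[14:],s[26:]  0  ''
  16  s[26:],s[21:]  1  'd'
  17  s[21:],s[15:]  1  'd'
  18  s[15:],s[25:]  1  'd'
  19  s[25:],s[20:]  2  'dd'
  20  s[20:],s[1:]  0  ''
  21  s[1:],s[23:]  2  'ea'
  22  s[23:],s[0:]  1  'e'
  23  s[0:],s[8:]  1  'e'
  24  s[8:],s[11:]  0  ''
  25  s[11:],s[10:]  1  'f'
  26  s[10:],s[9:]  2  'ff'

n(n+1)/2 = 27·28/2 = 378
Σ LCP = 0 + 1 + 3 + 1 + 1 + 0 + 1 + 1 + 1 + 0 + 2 + 1 + 1 + 2 + 1 + 0 + 1 + 1 + 1 + 2 + 0 + 2 + 1 + 1 + 0 + 1 + 2 = 28
distinct = 378 − 28 = 350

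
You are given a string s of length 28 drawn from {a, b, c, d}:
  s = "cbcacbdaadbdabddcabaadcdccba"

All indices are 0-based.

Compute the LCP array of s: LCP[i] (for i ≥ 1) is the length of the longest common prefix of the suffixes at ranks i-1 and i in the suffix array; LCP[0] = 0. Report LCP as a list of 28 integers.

rank→(start, suffix):
  0 → (27, 'a')
  1 → (7, 'aadbdabddcabaadcdccba')
  2 → (19, 'aadcdccba')
  3 → (17, 'abaadcdccba')
  4 → (12, 'abddcabaadcdccba')
  5 → (3, 'acbdaadbdabddcabaadcdccba')
  6 → (8, 'adbdabddcabaadcdccba')
  7 → (20, 'adcdccba')
  8 → (26, 'ba')
  9 → (18, 'baadcdccba')
  10 → (1, 'bcacbdaadbdabddcabaadcdccba')
  11 → (5, 'bdaadbdabddcabaadcdccba')
  12 → (10, 'bdabddcabaadcdccba')
  13 → (13, 'bddcabaadcdccba')
  14 → (16, 'cabaadcdccba')
  15 → (2, 'cacbdaadbdabddcabaadcdccba')
  16 → (25, 'cba')
  17 → (0, 'cbcacbdaadbdabddcabaadcdccba')
  18 → (4, 'cbdaadbdabddcabaadcdccba')
  19 → (24, 'ccba')
  20 → (22, 'cdccba')
  21 → (6, 'daadbdabddcabaadcdccba')
  22 → (11, 'dabddcabaadcdccba')
  23 → (9, 'dbdabddcabaadcdccba')
  24 → (15, 'dcabaadcdccba')
  25 → (23, 'dccba')
  26 → (21, 'dcdccba')
  27 → (14, 'ddcabaadcdccba')

SA = [27, 7, 19, 17, 12, 3, 8, 20, 26, 18, 1, 5, 10, 13, 16, 2, 25, 0, 4, 24, 22, 6, 11, 9, 15, 23, 21, 14]
rank  pair      lcp
   1  s[27:],s[7:]  1  'a'
   2  s[7:],s[19:]  3  'aad'
   3  s[19:],s[17:]  1  'a'
   4  s[17:],s[12:]  2  'ab'
   5  s[12:],s[3:]  1  'a'
   6  s[3:],s[8:]  1  'a'
   7  s[8:],s[20:]  2  'ad'
   8  s[20:],s[26:]  0  ''
   9  s[26:],s[18:]  2  'ba'
  10  s[18:],s[1:]  1  'b'
  11  s[1:],s[5:]  1  'b'
  12  s[5:],s[10:]  3  'bda'
  13  s[10:],s[13:]  2  'bd'
  14  s[13:],s[16:]  0  ''
  15  s[16:],s[2:]  2  'ca'
  16  s[2:],s[25:]  1  'c'
  17  s[25:],s[0:]  2  'cb'
  18  s[0:],s[4:]  2  'cb'
  19  s[4:],s[24:]  1  'c'
  20  s[24:],s[22:]  1  'c'
  21  s[22:],s[6:]  0  ''
  22  s[6:],s[11:]  2  'da'
  23  s[11:],s[9:]  1  'd'
  24  s[9:],s[15:]  1  'd'
  25  s[15:],s[23:]  2  'dc'
  26  s[23:],s[21:]  2  'dc'
  27  s[21:],s[14:]  1  'd'

[0, 1, 3, 1, 2, 1, 1, 2, 0, 2, 1, 1, 3, 2, 0, 2, 1, 2, 2, 1, 1, 0, 2, 1, 1, 2, 2, 1]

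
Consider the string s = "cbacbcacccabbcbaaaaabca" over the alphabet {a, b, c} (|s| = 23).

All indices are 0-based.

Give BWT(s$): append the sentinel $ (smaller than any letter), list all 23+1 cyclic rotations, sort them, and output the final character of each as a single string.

rank  rotation                  last
    0  $cbacbcacccabbcbaaaaabca  a
    1  a$cbacbcacccabbcbaaaaabc  c
    2  aaaaabca$cbacbcacccabbcb  b
    3  aaaabca$cbacbcacccabbcba  a
    4  aaabca$cbacbcacccabbcbaa  a
    5  aabca$cbacbcacccabbcbaaa  a
    6  abbcbaaaaabca$cbacbcaccc  c
    7  abca$cbacbcacccabbcbaaaa  a
    8  acbcacccabbcbaaaaabca$cb  b
    9  acccabbcbaaaaabca$cbacbc  c
   10  baaaaabca$cbacbcacccabbc  c
   11  bacbcacccabbcbaaaaabca$c  c
   12  bbcbaaaaabca$cbacbcaccca  a
   13  bca$cbacbcacccabbcbaaaaa  a
   14  bcacccabbcbaaaaabca$cbac  c
   15  bcbaaaaabca$cbacbcacccab  b
   16  ca$cbacbcacccabbcbaaaaab  b
   17  cabbcbaaaaabca$cbacbcacc  c
   18  cacccabbcbaaaaabca$cbacb  b
   19  cbaaaaabca$cbacbcacccabb  b
   20  cbacbcacccabbcbaaaaabca$  $
   21  cbcacccabbcbaaaaabca$cba  a
   22  ccabbcbaaaaabca$cbacbcac  c
   23  cccabbcbaaaaabca$cbacbca  a

acbaaacabcccaacbbcbb$aca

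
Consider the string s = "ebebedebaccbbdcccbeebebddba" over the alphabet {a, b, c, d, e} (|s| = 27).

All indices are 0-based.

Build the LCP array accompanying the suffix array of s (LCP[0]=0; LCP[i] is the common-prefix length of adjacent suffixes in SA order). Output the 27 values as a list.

rank | idx | suffix
   0 |  26 | a
   1 |   8 | accbbdcccbeebebddba
   2 |  25 | ba
   3 |   7 | baccbbdcccbeebebddba
   4 |  11 | bbdcccbeebebddba
   5 |  12 | bdcccbeebebddba
   6 |  22 | bddba
   7 |  20 | bebddba
   8 |   1 | bebedebaccbbdcccbeebebddba
   9 |   3 | bedebaccbbdcccbeebebddba
  10 |  17 | beebebddba
  11 |  10 | cbbdcccbeebebddba
  12 |  16 | cbeebebddba
  13 |   9 | ccbbdcccbeebebddba
  14 |  15 | ccbeebebddba
  15 |  14 | cccbeebebddba
  16 |  24 | dba
  17 |  13 | dcccbeebebddba
  18 |  23 | ddba
  19 |   5 | debaccbbdcccbeebebddba
  20 |   6 | ebaccbbdcccbeebebddba
  21 |  21 | ebddba
  22 |  19 | ebebddba
  23 |   0 | ebebedebaccbbdcccbeebebddba
  24 |   2 | ebedebaccbbdcccbeebebddba
  25 |   4 | edebaccbbdcccbeebebddba
  26 |  18 | eebebddba

SA = [26, 8, 25, 7, 11, 12, 22, 20, 1, 3, 17, 10, 16, 9, 15, 14, 24, 13, 23, 5, 6, 21, 19, 0, 2, 4, 18]
i: (SA[i-1],SA[i]) lcp shared
  1: (26,8) 1 'a'
  2: (8,25) 0 ''
  3: (25,7) 2 'ba'
  4: (7,11) 1 'b'
  5: (11,12) 1 'b'
  6: (12,22) 2 'bd'
  7: (22,20) 1 'b'
  8: (20,1) 3 'beb'
  9: (1,3) 2 'be'
  10: (3,17) 2 'be'
  11: (17,10) 0 ''
  12: (10,16) 2 'cb'
  13: (16,9) 1 'c'
  14: (9,15) 3 'ccb'
  15: (15,14) 2 'cc'
  16: (14,24) 0 ''
  17: (24,13) 1 'd'
  18: (13,23) 1 'd'
  19: (23,5) 1 'd'
  20: (5,6) 0 ''
  21: (6,21) 2 'eb'
  22: (21,19) 2 'eb'
  23: (19,0) 4 'ebeb'
  24: (0,2) 3 'ebe'
  25: (2,4) 1 'e'
  26: (4,18) 1 'e'

[0, 1, 0, 2, 1, 1, 2, 1, 3, 2, 2, 0, 2, 1, 3, 2, 0, 1, 1, 1, 0, 2, 2, 4, 3, 1, 1]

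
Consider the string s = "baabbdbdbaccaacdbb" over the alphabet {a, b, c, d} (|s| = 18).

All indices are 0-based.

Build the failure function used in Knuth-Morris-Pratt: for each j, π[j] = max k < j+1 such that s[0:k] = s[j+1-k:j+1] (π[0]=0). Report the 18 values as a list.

π[0] = 0
j=1 s[j]='a': π[1]=0 (border '')
j=2 s[j]='a': π[2]=0 (border '')
j=3 s[j]='b': π[3]=1 (border 'b')
j=4 s[j]='b': k: 1→0; π[4]=1 (border 'b')
j=5 s[j]='d': k: 1→0; π[5]=0 (border '')
j=6 s[j]='b': π[6]=1 (border 'b')
j=7 s[j]='d': k: 1→0; π[7]=0 (border '')
j=8 s[j]='b': π[8]=1 (border 'b')
j=9 s[j]='a': π[9]=2 (border 'ba')
j=10 s[j]='c': k: 2→0; π[10]=0 (border '')
j=11 s[j]='c': π[11]=0 (border '')
j=12 s[j]='a': π[12]=0 (border '')
j=13 s[j]='a': π[13]=0 (border '')
j=14 s[j]='c': π[14]=0 (border '')
j=15 s[j]='d': π[15]=0 (border '')
j=16 s[j]='b': π[16]=1 (border 'b')
j=17 s[j]='b': k: 1→0; π[17]=1 (border 'b')

[0, 0, 0, 1, 1, 0, 1, 0, 1, 2, 0, 0, 0, 0, 0, 0, 1, 1]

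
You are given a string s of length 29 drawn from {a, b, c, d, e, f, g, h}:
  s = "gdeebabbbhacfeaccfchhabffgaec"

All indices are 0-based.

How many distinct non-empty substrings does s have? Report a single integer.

sorted suffixes:
  #0 SA[0]=5  'abbbhacfeaccfchhabffgaec'
  #1 SA[1]=21  'abffgaec'
  #2 SA[2]=14  'accfchhabffgaec'
  #3 SA[3]=10  'acfeaccfchhabffgaec'
  #4 SA[4]=26  'aec'
  #5 SA[5]=4  'babbbhacfeaccfchhabffgaec'
  #6 SA[6]=6  'bbbhacfeaccfchhabffgaec'
  #7 SA[7]=7  'bbhacfeaccfchhabffgaec'
  #8 SA[8]=22  'bffgaec'
  #9 SA[9]=8  'bhacfeaccfchhabffgaec'
  #10 SA[10]=28  'c'
  #11 SA[11]=15  'ccfchhabffgaec'
  #12 SA[12]=16  'cfchhabffgaec'
  #13 SA[13]=11  'cfeaccfchhabffgaec'
  #14 SA[14]=18  'chhabffgaec'
  #15 SA[15]=1  'deebabbbhacfeaccfchhabffgaec'
  #16 SA[16]=13  'eaccfchhabffgaec'
  #17 SA[17]=3  'ebabbbhacfeaccfchhabffgaec'
  #18 SA[18]=27  'ec'
  #19 SA[19]=2  'eebabbbhacfeaccfchhabffgaec'
  #20 SA[20]=17  'fchhabffgaec'
  #21 SA[21]=12  'feaccfchhabffgaec'
  #22 SA[22]=23  'ffgaec'
  #23 SA[23]=24  'fgaec'
  #24 SA[24]=25  'gaec'
  #25 SA[25]=0  'gdeebabbbhacfeaccfchhabffgaec'
  #26 SA[26]=20  'habffgaec'
  #27 SA[27]=9  'hacfeaccfchhabffgaec'
  #28 SA[28]=19  'hhabffgaec'

SA = [5, 21, 14, 10, 26, 4, 6, 7, 22, 8, 28, 15, 16, 11, 18, 1, 13, 3, 27, 2, 17, 12, 23, 24, 25, 0, 20, 9, 19]
rank  pair      lcp
   1  s[5:],s[21:]  2  'ab'
   2  s[21:],s[14:]  1  'a'
   3  s[14:],s[10:]  2  'ac'
   4  s[10:],s[26:]  1  'a'
   5  s[26:],s[4:]  0  ''
   6  s[4:],s[6:]  1  'b'
   7  s[6:],s[7:]  2  'bb'
   8  s[7:],s[22:]  1  'b'
   9  s[22:],s[8:]  1  'b'
  10  s[8:],s[28:]  0  ''
  11  s[28:],s[15:]  1  'c'
  12  s[15:],s[16:]  1  'c'
  13  s[16:],s[11:]  2  'cf'
  14  s[11:],s[18:]  1  'c'
  15  s[18:],s[1:]  0  ''
  16  s[1:],s[13:]  0  ''
  17  s[13:],s[3:]  1  'e'
  18  s[3:],s[27:]  1  'e'
  19  s[27:],s[2:]  1  'e'
  20  s[2:],s[17:]  0  ''
  21  s[17:],s[12:]  1  'f'
  22  s[12:],s[23:]  1  'f'
  23  s[23:],s[24:]  1  'f'
  24  s[24:],s[25:]  0  ''
  25  s[25:],s[0:]  1  'g'
  26  s[0:],s[20:]  0  ''
  27  s[20:],s[9:]  2  'ha'
  28  s[9:],s[19:]  1  'h'

n(n+1)/2 = 29·30/2 = 435
Σ LCP = 0 + 2 + 1 + 2 + 1 + 0 + 1 + 2 + 1 + 1 + 0 + 1 + 1 + 2 + 1 + 0 + 0 + 1 + 1 + 1 + 0 + 1 + 1 + 1 + 0 + 1 + 0 + 2 + 1 = 26
distinct = 435 − 26 = 409

409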